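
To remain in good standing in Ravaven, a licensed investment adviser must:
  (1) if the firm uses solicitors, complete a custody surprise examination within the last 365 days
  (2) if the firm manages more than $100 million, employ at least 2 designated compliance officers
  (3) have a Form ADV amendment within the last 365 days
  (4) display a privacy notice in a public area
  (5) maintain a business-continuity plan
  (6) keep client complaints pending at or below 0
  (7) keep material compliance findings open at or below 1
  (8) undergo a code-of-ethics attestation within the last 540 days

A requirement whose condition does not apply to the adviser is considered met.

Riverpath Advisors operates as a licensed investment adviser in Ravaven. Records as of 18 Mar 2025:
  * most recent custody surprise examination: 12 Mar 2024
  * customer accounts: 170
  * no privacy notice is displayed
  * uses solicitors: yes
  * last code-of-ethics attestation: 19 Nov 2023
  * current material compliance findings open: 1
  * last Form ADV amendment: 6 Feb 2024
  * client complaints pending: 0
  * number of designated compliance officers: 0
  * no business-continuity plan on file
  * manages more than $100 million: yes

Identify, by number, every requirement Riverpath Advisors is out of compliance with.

1. condition 'uses solicitors' holds; custody surprise examination 371 days ago vs limit 365 → not met
2. condition 'manages more than $100 million' holds; designated compliance officers 0 < 2 → not met
3. Form ADV amendment 406 days ago vs limit 365 → not met
4. privacy notice absent → not met
5. business-continuity plan absent → not met
6. client complaints pending 0 ≤ 0 → met
7. material compliance findings open 1 ≤ 1 → met
8. code-of-ethics attestation 485 days ago vs limit 540 → met
Not met: 1, 2, 3, 4, 5

1, 2, 3, 4, 5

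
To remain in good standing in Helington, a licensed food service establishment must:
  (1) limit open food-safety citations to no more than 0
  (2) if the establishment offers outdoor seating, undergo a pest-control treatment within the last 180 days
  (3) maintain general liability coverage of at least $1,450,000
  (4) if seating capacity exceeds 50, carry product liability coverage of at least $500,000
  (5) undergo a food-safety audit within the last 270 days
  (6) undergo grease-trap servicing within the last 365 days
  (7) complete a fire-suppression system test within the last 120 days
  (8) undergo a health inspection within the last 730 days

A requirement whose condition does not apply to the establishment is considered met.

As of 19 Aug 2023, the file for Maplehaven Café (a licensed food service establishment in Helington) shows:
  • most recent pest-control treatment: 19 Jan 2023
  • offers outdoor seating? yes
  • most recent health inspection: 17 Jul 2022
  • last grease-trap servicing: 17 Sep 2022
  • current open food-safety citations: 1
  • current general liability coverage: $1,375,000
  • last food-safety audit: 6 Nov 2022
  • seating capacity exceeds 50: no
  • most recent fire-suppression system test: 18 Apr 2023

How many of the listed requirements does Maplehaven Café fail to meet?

5

1. open food-safety citations 1 > 0 → not met
2. condition 'offers outdoor seating' holds; pest-control treatment 212 days ago vs limit 180 → not met
3. general liability coverage $1,375,000 < $1,450,000 → not met
4. condition 'seating capacity exceeds 50' does not hold → requirement n/a → met
5. food-safety audit 286 days ago vs limit 270 → not met
6. grease-trap servicing 336 days ago vs limit 365 → met
7. fire-suppression system test 123 days ago vs limit 120 → not met
8. health inspection 398 days ago vs limit 730 → met
Not met: 5 of 8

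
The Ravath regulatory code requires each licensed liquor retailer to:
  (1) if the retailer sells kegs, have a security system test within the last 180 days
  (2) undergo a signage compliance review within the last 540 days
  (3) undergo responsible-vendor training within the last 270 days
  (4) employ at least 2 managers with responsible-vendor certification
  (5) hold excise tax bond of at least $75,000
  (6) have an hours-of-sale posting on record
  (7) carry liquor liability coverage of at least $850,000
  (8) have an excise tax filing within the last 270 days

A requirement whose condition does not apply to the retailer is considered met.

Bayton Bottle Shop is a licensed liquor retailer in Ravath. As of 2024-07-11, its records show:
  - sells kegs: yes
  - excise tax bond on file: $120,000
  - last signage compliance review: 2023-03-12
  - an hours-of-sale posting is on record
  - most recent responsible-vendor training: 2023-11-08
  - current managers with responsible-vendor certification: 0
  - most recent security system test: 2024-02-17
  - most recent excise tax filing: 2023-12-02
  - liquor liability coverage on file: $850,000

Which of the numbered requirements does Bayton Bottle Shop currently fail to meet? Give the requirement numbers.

4

1. condition 'sells kegs' holds; security system test 145 days ago vs limit 180 → met
2. signage compliance review 487 days ago vs limit 540 → met
3. responsible-vendor training 246 days ago vs limit 270 → met
4. managers with responsible-vendor certification 0 < 2 → not met
5. excise tax bond $120,000 ≥ $75,000 → met
6. hours-of-sale posting present → met
7. liquor liability coverage $850,000 ≥ $850,000 → met
8. excise tax filing 222 days ago vs limit 270 → met
Not met: 4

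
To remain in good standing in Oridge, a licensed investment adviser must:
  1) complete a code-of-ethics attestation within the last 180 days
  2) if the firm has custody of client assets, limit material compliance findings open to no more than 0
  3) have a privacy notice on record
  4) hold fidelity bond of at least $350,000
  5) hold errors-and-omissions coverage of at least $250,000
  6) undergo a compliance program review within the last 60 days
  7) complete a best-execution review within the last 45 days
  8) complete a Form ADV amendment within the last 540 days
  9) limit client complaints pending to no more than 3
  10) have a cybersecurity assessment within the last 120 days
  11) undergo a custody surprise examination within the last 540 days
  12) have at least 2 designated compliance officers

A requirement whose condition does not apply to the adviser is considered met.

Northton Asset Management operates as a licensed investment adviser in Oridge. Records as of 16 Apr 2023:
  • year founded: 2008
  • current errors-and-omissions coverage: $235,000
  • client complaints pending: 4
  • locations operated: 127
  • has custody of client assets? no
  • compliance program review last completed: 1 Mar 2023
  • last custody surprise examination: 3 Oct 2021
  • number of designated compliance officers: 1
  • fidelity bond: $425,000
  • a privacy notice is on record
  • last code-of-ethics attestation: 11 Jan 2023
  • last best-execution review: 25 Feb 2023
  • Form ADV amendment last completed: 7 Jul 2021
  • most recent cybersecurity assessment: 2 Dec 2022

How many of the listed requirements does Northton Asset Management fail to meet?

1. code-of-ethics attestation 95 days ago vs limit 180 → met
2. condition 'has custody of client assets' does not hold → requirement n/a → met
3. privacy notice present → met
4. fidelity bond $425,000 ≥ $350,000 → met
5. errors-and-omissions coverage $235,000 < $250,000 → not met
6. compliance program review 46 days ago vs limit 60 → met
7. best-execution review 50 days ago vs limit 45 → not met
8. Form ADV amendment 648 days ago vs limit 540 → not met
9. client complaints pending 4 > 3 → not met
10. cybersecurity assessment 135 days ago vs limit 120 → not met
11. custody surprise examination 560 days ago vs limit 540 → not met
12. designated compliance officers 1 < 2 → not met
Not met: 7 of 12

7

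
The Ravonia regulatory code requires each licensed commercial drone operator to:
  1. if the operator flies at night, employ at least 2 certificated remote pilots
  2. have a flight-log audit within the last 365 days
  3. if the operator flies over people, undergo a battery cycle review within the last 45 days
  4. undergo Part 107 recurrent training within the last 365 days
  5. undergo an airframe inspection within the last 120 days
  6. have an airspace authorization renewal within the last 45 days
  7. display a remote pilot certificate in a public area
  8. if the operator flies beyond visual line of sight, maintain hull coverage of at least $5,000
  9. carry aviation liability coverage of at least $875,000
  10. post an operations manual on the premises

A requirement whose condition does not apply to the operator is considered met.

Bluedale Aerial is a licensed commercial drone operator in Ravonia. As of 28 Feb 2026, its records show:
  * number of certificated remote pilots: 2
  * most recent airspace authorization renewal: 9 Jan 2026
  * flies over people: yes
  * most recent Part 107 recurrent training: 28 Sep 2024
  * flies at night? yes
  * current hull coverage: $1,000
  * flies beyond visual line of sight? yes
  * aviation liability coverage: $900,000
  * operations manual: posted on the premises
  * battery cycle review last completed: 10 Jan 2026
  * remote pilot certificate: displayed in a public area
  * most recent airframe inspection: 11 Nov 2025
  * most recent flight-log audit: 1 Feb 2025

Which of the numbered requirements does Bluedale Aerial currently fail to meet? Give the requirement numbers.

1. condition 'flies at night' holds; certificated remote pilots 2 ≥ 2 → met
2. flight-log audit 392 days ago vs limit 365 → not met
3. condition 'flies over people' holds; battery cycle review 49 days ago vs limit 45 → not met
4. Part 107 recurrent training 518 days ago vs limit 365 → not met
5. airframe inspection 109 days ago vs limit 120 → met
6. airspace authorization renewal 50 days ago vs limit 45 → not met
7. remote pilot certificate present → met
8. condition 'flies beyond visual line of sight' holds; hull coverage $1,000 < $5,000 → not met
9. aviation liability coverage $900,000 ≥ $875,000 → met
10. operations manual present → met
Not met: 2, 3, 4, 6, 8

2, 3, 4, 6, 8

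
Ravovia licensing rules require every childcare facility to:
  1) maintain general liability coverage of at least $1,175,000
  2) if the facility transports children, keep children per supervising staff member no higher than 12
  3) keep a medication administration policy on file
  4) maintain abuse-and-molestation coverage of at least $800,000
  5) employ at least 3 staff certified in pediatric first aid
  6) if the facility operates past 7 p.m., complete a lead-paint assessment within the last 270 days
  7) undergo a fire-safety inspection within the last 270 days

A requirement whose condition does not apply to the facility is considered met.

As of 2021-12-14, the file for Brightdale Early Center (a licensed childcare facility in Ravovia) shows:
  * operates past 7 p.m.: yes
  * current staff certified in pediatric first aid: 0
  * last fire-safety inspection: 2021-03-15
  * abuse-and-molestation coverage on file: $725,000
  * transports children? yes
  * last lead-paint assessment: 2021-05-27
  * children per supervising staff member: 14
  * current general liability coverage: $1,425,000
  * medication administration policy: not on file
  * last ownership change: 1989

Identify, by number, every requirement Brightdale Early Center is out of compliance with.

2, 3, 4, 5, 7

1. general liability coverage $1,425,000 ≥ $1,175,000 → met
2. condition 'transports children' holds; children per supervising staff member 14 > 12 → not met
3. medication administration policy absent → not met
4. abuse-and-molestation coverage $725,000 < $800,000 → not met
5. staff certified in pediatric first aid 0 < 3 → not met
6. condition 'operates past 7 p.m.' holds; lead-paint assessment 201 days ago vs limit 270 → met
7. fire-safety inspection 274 days ago vs limit 270 → not met
Not met: 2, 3, 4, 5, 7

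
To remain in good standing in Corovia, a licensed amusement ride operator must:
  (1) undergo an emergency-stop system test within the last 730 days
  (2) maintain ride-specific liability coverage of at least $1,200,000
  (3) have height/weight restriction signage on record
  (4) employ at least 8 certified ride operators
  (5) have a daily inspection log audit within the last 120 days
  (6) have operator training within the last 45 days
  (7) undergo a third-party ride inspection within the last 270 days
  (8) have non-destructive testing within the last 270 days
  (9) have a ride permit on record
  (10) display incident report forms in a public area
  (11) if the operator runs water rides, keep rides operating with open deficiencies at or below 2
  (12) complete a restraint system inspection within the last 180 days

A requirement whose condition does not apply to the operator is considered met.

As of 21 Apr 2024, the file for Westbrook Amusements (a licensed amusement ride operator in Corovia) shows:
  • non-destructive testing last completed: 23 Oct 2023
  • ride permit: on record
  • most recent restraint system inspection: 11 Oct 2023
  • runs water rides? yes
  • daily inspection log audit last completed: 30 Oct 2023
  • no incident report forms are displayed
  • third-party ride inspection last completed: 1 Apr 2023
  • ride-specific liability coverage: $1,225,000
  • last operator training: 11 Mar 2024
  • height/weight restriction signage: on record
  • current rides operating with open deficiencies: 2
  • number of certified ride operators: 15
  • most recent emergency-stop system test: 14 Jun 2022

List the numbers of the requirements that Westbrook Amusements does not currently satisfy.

5, 7, 10, 12

1. emergency-stop system test 677 days ago vs limit 730 → met
2. ride-specific liability coverage $1,225,000 ≥ $1,200,000 → met
3. height/weight restriction signage present → met
4. certified ride operators 15 ≥ 8 → met
5. daily inspection log audit 174 days ago vs limit 120 → not met
6. operator training 41 days ago vs limit 45 → met
7. third-party ride inspection 386 days ago vs limit 270 → not met
8. non-destructive testing 181 days ago vs limit 270 → met
9. ride permit present → met
10. incident report forms absent → not met
11. condition 'runs water rides' holds; rides operating with open deficiencies 2 ≤ 2 → met
12. restraint system inspection 193 days ago vs limit 180 → not met
Not met: 5, 7, 10, 12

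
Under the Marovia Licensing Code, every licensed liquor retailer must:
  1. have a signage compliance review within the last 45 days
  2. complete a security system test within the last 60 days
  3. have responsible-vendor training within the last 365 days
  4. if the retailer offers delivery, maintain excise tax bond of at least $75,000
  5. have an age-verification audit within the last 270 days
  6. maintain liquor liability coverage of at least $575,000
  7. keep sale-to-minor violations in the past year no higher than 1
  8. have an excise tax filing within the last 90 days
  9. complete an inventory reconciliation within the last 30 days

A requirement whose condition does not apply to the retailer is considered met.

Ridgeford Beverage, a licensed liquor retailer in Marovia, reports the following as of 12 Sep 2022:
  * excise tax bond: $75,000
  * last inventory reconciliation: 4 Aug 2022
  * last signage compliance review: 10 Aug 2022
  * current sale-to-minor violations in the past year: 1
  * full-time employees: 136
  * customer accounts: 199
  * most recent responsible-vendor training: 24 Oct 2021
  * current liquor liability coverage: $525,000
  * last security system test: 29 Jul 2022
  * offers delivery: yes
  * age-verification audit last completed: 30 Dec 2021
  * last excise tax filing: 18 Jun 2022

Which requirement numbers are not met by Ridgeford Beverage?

1. signage compliance review 33 days ago vs limit 45 → met
2. security system test 45 days ago vs limit 60 → met
3. responsible-vendor training 323 days ago vs limit 365 → met
4. condition 'offers delivery' holds; excise tax bond $75,000 ≥ $75,000 → met
5. age-verification audit 256 days ago vs limit 270 → met
6. liquor liability coverage $525,000 < $575,000 → not met
7. sale-to-minor violations in the past year 1 ≤ 1 → met
8. excise tax filing 86 days ago vs limit 90 → met
9. inventory reconciliation 39 days ago vs limit 30 → not met
Not met: 6, 9

6, 9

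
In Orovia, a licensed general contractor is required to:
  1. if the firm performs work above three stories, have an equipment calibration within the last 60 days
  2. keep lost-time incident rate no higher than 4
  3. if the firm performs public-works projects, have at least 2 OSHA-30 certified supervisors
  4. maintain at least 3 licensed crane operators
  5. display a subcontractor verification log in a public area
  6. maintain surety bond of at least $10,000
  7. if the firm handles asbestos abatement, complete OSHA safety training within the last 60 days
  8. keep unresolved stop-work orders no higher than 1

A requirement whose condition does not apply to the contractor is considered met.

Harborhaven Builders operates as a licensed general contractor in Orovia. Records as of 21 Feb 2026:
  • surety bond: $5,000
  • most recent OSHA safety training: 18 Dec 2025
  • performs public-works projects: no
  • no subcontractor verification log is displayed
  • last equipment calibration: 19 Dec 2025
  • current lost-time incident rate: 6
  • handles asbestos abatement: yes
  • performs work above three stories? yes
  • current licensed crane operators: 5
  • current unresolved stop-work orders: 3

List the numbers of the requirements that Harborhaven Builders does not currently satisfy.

1, 2, 5, 6, 7, 8

1. condition 'performs work above three stories' holds; equipment calibration 64 days ago vs limit 60 → not met
2. lost-time incident rate 6 > 4 → not met
3. condition 'performs public-works projects' does not hold → requirement n/a → met
4. licensed crane operators 5 ≥ 3 → met
5. subcontractor verification log absent → not met
6. surety bond $5,000 < $10,000 → not met
7. condition 'handles asbestos abatement' holds; OSHA safety training 65 days ago vs limit 60 → not met
8. unresolved stop-work orders 3 > 1 → not met
Not met: 1, 2, 5, 6, 7, 8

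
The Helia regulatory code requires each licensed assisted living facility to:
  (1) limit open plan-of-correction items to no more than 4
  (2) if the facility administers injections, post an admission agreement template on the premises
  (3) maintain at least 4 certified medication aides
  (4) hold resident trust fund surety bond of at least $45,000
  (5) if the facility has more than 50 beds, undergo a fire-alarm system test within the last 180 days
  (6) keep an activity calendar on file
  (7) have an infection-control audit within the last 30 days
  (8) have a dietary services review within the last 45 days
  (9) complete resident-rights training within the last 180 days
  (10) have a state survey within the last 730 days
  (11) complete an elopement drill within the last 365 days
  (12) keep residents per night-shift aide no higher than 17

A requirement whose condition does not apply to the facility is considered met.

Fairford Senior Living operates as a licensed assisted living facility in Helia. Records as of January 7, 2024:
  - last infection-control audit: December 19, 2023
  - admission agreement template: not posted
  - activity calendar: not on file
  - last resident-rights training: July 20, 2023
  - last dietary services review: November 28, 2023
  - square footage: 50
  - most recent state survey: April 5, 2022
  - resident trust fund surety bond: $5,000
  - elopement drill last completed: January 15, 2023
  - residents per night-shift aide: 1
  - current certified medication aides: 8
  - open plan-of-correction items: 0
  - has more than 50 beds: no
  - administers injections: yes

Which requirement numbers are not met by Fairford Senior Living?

1. open plan-of-correction items 0 ≤ 4 → met
2. condition 'administers injections' holds; admission agreement template absent → not met
3. certified medication aides 8 ≥ 4 → met
4. resident trust fund surety bond $5,000 < $45,000 → not met
5. condition 'has more than 50 beds' does not hold → requirement n/a → met
6. activity calendar absent → not met
7. infection-control audit 19 days ago vs limit 30 → met
8. dietary services review 40 days ago vs limit 45 → met
9. resident-rights training 171 days ago vs limit 180 → met
10. state survey 642 days ago vs limit 730 → met
11. elopement drill 357 days ago vs limit 365 → met
12. residents per night-shift aide 1 ≤ 17 → met
Not met: 2, 4, 6

2, 4, 6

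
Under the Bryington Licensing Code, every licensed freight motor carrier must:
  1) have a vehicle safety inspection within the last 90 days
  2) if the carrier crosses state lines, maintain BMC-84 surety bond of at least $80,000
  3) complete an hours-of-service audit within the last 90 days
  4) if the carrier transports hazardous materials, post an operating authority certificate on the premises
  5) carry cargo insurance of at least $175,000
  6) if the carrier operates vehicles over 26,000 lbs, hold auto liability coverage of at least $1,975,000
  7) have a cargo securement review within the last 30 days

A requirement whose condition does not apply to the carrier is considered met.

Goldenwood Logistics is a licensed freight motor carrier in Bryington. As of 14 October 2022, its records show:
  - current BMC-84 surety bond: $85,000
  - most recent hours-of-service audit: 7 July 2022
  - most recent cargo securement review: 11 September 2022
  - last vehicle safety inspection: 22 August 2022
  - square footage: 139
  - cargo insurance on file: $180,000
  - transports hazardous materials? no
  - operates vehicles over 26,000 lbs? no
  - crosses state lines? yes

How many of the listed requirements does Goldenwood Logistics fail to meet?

2

1. vehicle safety inspection 53 days ago vs limit 90 → met
2. condition 'crosses state lines' holds; BMC-84 surety bond $85,000 ≥ $80,000 → met
3. hours-of-service audit 99 days ago vs limit 90 → not met
4. condition 'transports hazardous materials' does not hold → requirement n/a → met
5. cargo insurance $180,000 ≥ $175,000 → met
6. condition 'operates vehicles over 26,000 lbs' does not hold → requirement n/a → met
7. cargo securement review 33 days ago vs limit 30 → not met
Not met: 2 of 7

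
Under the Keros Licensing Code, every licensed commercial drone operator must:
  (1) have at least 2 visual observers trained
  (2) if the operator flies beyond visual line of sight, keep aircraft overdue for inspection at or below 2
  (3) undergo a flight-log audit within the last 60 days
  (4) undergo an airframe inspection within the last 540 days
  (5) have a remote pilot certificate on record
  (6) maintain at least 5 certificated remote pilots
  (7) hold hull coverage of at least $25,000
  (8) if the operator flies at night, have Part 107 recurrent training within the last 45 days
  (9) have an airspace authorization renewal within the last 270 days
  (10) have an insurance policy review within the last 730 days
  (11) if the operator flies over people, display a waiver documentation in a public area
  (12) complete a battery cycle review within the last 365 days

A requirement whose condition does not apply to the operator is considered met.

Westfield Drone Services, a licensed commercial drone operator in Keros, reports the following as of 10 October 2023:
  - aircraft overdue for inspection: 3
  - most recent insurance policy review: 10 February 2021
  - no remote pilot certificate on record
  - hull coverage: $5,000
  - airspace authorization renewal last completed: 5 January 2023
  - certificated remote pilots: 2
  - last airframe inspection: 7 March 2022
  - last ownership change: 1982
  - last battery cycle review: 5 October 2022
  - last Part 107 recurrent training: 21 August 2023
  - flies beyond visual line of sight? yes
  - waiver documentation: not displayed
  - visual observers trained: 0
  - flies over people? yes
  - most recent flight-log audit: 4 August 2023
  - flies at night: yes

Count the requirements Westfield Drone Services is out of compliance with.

12

1. visual observers trained 0 < 2 → not met
2. condition 'flies beyond visual line of sight' holds; aircraft overdue for inspection 3 > 2 → not met
3. flight-log audit 67 days ago vs limit 60 → not met
4. airframe inspection 582 days ago vs limit 540 → not met
5. remote pilot certificate absent → not met
6. certificated remote pilots 2 < 5 → not met
7. hull coverage $5,000 < $25,000 → not met
8. condition 'flies at night' holds; Part 107 recurrent training 50 days ago vs limit 45 → not met
9. airspace authorization renewal 278 days ago vs limit 270 → not met
10. insurance policy review 972 days ago vs limit 730 → not met
11. condition 'flies over people' holds; waiver documentation absent → not met
12. battery cycle review 370 days ago vs limit 365 → not met
Not met: 12 of 12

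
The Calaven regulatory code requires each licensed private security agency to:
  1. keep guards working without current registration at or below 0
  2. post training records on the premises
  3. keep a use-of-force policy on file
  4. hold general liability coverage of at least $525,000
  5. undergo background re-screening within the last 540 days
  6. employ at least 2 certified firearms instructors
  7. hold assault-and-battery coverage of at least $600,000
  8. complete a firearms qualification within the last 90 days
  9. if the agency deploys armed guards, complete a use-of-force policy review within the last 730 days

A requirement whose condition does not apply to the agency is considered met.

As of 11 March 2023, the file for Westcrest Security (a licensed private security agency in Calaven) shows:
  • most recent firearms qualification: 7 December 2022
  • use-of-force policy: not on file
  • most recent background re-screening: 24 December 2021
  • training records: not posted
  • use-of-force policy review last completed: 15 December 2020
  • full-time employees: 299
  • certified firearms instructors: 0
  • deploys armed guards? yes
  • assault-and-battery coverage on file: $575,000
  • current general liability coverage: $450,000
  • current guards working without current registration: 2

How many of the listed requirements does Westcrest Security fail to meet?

8

1. guards working without current registration 2 > 0 → not met
2. training records absent → not met
3. use-of-force policy absent → not met
4. general liability coverage $450,000 < $525,000 → not met
5. background re-screening 442 days ago vs limit 540 → met
6. certified firearms instructors 0 < 2 → not met
7. assault-and-battery coverage $575,000 < $600,000 → not met
8. firearms qualification 94 days ago vs limit 90 → not met
9. condition 'deploys armed guards' holds; use-of-force policy review 816 days ago vs limit 730 → not met
Not met: 8 of 9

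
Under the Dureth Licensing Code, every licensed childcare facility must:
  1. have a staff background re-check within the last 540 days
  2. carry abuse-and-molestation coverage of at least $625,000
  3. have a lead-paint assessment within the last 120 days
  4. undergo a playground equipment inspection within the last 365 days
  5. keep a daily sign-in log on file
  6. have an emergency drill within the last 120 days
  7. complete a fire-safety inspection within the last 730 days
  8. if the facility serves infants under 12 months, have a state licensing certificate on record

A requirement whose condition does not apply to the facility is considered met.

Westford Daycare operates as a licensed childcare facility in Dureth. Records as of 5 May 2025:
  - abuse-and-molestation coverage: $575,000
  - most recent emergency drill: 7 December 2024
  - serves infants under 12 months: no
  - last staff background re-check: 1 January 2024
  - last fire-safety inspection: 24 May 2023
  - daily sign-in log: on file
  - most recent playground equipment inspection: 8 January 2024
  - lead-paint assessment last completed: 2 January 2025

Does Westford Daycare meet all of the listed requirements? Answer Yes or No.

1. staff background re-check 490 days ago vs limit 540 → met
2. abuse-and-molestation coverage $575,000 < $625,000 → not met
3. lead-paint assessment 123 days ago vs limit 120 → not met
4. playground equipment inspection 483 days ago vs limit 365 → not met
5. daily sign-in log present → met
6. emergency drill 149 days ago vs limit 120 → not met
7. fire-safety inspection 712 days ago vs limit 730 → met
8. condition 'serves infants under 12 months' does not hold → requirement n/a → met
Not met: 2, 3, 4, 6

No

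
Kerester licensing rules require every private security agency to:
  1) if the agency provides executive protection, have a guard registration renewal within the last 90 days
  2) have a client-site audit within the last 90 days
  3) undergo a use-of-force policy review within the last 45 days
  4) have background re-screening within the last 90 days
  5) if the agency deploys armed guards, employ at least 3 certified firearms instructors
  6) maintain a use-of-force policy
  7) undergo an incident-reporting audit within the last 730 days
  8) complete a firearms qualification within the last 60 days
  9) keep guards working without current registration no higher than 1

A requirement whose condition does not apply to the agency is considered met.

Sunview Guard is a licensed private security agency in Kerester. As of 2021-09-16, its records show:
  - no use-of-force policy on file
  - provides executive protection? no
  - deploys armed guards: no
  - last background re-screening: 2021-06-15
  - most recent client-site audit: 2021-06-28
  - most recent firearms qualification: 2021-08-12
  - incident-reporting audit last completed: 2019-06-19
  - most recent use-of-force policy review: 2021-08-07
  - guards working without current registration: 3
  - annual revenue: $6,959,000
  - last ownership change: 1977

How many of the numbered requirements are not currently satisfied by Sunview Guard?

4

1. condition 'provides executive protection' does not hold → requirement n/a → met
2. client-site audit 80 days ago vs limit 90 → met
3. use-of-force policy review 40 days ago vs limit 45 → met
4. background re-screening 93 days ago vs limit 90 → not met
5. condition 'deploys armed guards' does not hold → requirement n/a → met
6. use-of-force policy absent → not met
7. incident-reporting audit 820 days ago vs limit 730 → not met
8. firearms qualification 35 days ago vs limit 60 → met
9. guards working without current registration 3 > 1 → not met
Not met: 4 of 9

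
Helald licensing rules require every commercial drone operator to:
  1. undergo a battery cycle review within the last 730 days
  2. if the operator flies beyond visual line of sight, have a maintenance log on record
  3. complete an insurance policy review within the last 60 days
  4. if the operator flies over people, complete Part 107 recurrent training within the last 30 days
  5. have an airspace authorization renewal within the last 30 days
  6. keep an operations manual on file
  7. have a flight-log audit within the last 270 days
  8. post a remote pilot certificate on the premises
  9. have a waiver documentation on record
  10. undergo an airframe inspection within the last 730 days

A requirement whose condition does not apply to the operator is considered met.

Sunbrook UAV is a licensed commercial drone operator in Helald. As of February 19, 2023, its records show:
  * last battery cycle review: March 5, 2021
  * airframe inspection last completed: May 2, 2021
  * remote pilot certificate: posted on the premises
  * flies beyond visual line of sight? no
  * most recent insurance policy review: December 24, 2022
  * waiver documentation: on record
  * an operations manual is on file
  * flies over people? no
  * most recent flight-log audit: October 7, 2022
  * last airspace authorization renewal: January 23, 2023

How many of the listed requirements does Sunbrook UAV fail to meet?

0

1. battery cycle review 716 days ago vs limit 730 → met
2. condition 'flies beyond visual line of sight' does not hold → requirement n/a → met
3. insurance policy review 57 days ago vs limit 60 → met
4. condition 'flies over people' does not hold → requirement n/a → met
5. airspace authorization renewal 27 days ago vs limit 30 → met
6. operations manual present → met
7. flight-log audit 135 days ago vs limit 270 → met
8. remote pilot certificate present → met
9. waiver documentation present → met
10. airframe inspection 658 days ago vs limit 730 → met
Not met: 0 of 10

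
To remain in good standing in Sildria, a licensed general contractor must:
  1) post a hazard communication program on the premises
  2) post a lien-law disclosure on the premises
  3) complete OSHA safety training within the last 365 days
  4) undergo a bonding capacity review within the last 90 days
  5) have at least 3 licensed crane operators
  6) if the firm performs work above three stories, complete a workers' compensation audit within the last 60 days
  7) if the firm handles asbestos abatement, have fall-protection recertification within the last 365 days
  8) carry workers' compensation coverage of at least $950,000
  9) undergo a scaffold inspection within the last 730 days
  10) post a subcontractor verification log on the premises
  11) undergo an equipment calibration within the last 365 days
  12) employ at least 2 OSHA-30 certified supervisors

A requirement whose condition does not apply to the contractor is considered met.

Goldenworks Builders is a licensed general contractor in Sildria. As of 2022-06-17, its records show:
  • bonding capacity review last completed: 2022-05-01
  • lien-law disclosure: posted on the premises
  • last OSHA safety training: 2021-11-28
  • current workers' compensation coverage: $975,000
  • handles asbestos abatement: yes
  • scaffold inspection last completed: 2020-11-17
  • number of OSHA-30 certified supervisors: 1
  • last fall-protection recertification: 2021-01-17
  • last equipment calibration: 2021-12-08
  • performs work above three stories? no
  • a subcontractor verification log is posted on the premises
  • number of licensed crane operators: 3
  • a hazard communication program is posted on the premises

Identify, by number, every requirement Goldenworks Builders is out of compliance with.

7, 12

1. hazard communication program present → met
2. lien-law disclosure present → met
3. OSHA safety training 201 days ago vs limit 365 → met
4. bonding capacity review 47 days ago vs limit 90 → met
5. licensed crane operators 3 ≥ 3 → met
6. condition 'performs work above three stories' does not hold → requirement n/a → met
7. condition 'handles asbestos abatement' holds; fall-protection recertification 516 days ago vs limit 365 → not met
8. workers' compensation coverage $975,000 ≥ $950,000 → met
9. scaffold inspection 577 days ago vs limit 730 → met
10. subcontractor verification log present → met
11. equipment calibration 191 days ago vs limit 365 → met
12. OSHA-30 certified supervisors 1 < 2 → not met
Not met: 7, 12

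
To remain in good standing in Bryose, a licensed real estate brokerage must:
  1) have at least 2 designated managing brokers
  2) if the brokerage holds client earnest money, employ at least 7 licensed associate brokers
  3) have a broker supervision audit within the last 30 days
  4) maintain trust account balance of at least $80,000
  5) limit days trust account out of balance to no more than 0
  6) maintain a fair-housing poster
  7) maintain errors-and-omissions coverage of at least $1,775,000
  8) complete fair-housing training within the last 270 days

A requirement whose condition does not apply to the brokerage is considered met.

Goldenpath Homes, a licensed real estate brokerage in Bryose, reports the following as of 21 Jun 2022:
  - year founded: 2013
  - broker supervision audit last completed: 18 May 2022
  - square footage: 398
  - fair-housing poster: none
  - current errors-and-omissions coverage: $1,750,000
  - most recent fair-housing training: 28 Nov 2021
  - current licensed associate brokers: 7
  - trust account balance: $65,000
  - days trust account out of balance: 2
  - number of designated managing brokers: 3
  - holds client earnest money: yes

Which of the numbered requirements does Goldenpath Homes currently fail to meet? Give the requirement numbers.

1. designated managing brokers 3 ≥ 2 → met
2. condition 'holds client earnest money' holds; licensed associate brokers 7 ≥ 7 → met
3. broker supervision audit 34 days ago vs limit 30 → not met
4. trust account balance $65,000 < $80,000 → not met
5. days trust account out of balance 2 > 0 → not met
6. fair-housing poster absent → not met
7. errors-and-omissions coverage $1,750,000 < $1,775,000 → not met
8. fair-housing training 205 days ago vs limit 270 → met
Not met: 3, 4, 5, 6, 7

3, 4, 5, 6, 7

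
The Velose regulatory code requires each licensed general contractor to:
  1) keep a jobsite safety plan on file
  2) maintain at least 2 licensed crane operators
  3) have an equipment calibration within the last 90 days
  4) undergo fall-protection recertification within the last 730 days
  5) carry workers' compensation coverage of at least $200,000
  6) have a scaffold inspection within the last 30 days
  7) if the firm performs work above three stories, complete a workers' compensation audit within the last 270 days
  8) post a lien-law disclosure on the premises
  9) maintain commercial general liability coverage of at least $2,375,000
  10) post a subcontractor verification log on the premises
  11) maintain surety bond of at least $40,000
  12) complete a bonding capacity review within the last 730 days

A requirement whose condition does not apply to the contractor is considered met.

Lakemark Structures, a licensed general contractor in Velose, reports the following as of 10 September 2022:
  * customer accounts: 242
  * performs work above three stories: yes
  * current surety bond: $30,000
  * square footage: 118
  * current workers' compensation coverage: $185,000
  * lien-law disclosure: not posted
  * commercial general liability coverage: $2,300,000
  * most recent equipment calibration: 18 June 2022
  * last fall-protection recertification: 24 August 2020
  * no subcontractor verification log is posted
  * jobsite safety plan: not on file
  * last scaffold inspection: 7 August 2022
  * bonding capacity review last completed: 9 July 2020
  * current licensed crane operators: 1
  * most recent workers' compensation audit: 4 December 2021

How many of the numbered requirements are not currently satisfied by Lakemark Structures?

1. jobsite safety plan absent → not met
2. licensed crane operators 1 < 2 → not met
3. equipment calibration 84 days ago vs limit 90 → met
4. fall-protection recertification 747 days ago vs limit 730 → not met
5. workers' compensation coverage $185,000 < $200,000 → not met
6. scaffold inspection 34 days ago vs limit 30 → not met
7. condition 'performs work above three stories' holds; workers' compensation audit 280 days ago vs limit 270 → not met
8. lien-law disclosure absent → not met
9. commercial general liability coverage $2,300,000 < $2,375,000 → not met
10. subcontractor verification log absent → not met
11. surety bond $30,000 < $40,000 → not met
12. bonding capacity review 793 days ago vs limit 730 → not met
Not met: 11 of 12

11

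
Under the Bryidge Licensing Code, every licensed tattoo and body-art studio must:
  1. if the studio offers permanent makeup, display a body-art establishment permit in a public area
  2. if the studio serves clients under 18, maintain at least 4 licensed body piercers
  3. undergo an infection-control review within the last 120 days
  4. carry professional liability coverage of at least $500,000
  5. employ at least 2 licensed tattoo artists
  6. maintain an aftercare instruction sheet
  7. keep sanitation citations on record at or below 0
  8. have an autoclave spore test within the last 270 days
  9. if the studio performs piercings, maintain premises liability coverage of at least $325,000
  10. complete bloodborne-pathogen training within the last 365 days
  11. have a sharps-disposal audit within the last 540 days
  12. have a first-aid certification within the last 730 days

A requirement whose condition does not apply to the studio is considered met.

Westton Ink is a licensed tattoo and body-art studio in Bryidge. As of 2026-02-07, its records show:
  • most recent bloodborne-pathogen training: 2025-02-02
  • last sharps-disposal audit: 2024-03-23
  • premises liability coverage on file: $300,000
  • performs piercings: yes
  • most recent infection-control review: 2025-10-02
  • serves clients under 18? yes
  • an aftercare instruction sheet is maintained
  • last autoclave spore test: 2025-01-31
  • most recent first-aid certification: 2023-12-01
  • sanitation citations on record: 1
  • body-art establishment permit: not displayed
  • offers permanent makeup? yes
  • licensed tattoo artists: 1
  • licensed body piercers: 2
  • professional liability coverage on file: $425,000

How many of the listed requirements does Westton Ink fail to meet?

1. condition 'offers permanent makeup' holds; body-art establishment permit absent → not met
2. condition 'serves clients under 18' holds; licensed body piercers 2 < 4 → not met
3. infection-control review 128 days ago vs limit 120 → not met
4. professional liability coverage $425,000 < $500,000 → not met
5. licensed tattoo artists 1 < 2 → not met
6. aftercare instruction sheet present → met
7. sanitation citations on record 1 > 0 → not met
8. autoclave spore test 372 days ago vs limit 270 → not met
9. condition 'performs piercings' holds; premises liability coverage $300,000 < $325,000 → not met
10. bloodborne-pathogen training 370 days ago vs limit 365 → not met
11. sharps-disposal audit 686 days ago vs limit 540 → not met
12. first-aid certification 799 days ago vs limit 730 → not met
Not met: 11 of 12

11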